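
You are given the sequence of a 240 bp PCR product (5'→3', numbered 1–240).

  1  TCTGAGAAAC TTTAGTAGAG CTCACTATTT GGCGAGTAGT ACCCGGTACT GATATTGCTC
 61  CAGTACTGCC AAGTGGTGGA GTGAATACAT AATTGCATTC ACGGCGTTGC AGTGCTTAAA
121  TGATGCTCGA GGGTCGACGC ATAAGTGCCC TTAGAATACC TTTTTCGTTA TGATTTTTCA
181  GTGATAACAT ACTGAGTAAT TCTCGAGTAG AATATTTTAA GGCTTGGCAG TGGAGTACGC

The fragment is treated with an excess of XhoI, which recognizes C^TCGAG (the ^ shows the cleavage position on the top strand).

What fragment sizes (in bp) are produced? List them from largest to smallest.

126, 76, 38 bp

XhoI sites (CTCGAG) start at positions 126, 202.
XhoI cuts after the first base of each site, so after positions 126, 202.
Linear molecule, 2 cuts → 3 fragments:
  1–126 → 126 bp
  127–202 → 76 bp
  203–240 → 38 bp
Sorted largest to smallest: 126, 76, 38 bp.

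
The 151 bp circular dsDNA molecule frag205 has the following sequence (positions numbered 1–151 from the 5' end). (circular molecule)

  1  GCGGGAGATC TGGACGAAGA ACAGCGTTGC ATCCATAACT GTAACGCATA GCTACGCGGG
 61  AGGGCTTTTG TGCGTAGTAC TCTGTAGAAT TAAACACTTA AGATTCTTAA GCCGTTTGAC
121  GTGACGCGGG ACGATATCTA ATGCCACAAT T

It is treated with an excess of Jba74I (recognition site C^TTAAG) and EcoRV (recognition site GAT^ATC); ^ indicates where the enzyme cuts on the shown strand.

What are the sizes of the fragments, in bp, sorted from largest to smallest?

Jba74I sites (CTTAAG) start at positions 97, 106.
Jba74I cuts after the first base of each site, so after positions 97, 106.
The EcoRV site (GATATC) starts at position 133.
EcoRV cuts after base 3 of each site, so after position 135.
Combined cut positions: 97, 106, 135.
Circular molecule, 3 cuts → 3 fragments:
  98–106 → 9 bp
  107–135 → 29 bp
  136–151 then 1–97 → 16 + 97 = 113 bp
Sorted largest to smallest: 113, 29, 9 bp.

113, 29, 9 bp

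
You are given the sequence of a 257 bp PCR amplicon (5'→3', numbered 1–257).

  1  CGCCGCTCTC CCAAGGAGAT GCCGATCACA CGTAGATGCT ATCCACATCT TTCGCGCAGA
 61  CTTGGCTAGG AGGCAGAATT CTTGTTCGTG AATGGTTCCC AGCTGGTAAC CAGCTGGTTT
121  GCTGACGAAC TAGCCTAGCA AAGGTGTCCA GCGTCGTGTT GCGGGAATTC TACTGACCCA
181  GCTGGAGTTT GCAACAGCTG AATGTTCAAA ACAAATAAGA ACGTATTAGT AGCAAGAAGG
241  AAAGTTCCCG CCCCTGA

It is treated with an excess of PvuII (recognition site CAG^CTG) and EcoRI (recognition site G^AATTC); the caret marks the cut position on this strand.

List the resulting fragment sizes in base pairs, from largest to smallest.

PvuII sites (CAGCTG) start at positions 100, 111, 179, 195.
PvuII cuts after base 3 of each site, so after positions 102, 113, 181, 197.
EcoRI sites (GAATTC) start at positions 76, 165.
EcoRI cuts after the first base of each site, so after positions 76, 165.
Combined cut positions: 76, 102, 113, 165, 181, 197.
Linear molecule, 6 cuts → 7 fragments:
  1–76 → 76 bp
  77–102 → 26 bp
  103–113 → 11 bp
  114–165 → 52 bp
  166–181 → 16 bp
  182–197 → 16 bp
  198–257 → 60 bp
Sorted largest to smallest: 76, 60, 52, 26, 16, 16, 11 bp.

76, 60, 52, 26, 16, 16, 11 bp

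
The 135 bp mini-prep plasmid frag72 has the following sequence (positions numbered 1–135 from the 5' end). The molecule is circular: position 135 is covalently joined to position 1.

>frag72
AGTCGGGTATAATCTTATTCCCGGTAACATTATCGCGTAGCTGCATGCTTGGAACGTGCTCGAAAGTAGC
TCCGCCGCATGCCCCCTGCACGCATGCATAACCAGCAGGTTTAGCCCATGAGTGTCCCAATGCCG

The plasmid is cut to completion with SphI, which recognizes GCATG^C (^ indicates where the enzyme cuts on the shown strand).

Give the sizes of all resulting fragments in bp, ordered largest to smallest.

SphI sites (GCATGC) start at positions 43, 77, 92.
SphI cuts after base 5 of each site (before the last base), so after positions 47, 81, 96.
Circular molecule, 3 cuts → 3 fragments:
  48–81 → 34 bp
  82–96 → 15 bp
  97–135 then 1–47 → 39 + 47 = 86 bp
Sorted largest to smallest: 86, 34, 15 bp.

86, 34, 15 bp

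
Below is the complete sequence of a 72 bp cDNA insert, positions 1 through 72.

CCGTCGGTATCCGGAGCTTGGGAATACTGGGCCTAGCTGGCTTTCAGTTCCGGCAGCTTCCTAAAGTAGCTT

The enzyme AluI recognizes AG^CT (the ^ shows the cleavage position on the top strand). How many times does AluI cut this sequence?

4

AGCT occurs starting at positions 15, 35, 55, 68.
AluI cuts at 4 sites.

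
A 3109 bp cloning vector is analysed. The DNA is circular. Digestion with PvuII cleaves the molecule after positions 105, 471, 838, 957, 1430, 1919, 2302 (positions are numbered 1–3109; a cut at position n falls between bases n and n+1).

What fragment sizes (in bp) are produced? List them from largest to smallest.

912, 489, 473, 383, 367, 366, 119 bp

Circular molecule, 7 cuts → 7 fragments:
  471 − 105 = 366 bp
  838 − 471 = 367 bp
  957 − 838 = 119 bp
  1430 − 957 = 473 bp
  1919 − 1430 = 489 bp
  2302 − 1919 = 383 bp
  wrap: 3109 − 2302 + 105 = 912 bp
Sorted largest to smallest: 912, 489, 473, 383, 367, 366, 119 bp.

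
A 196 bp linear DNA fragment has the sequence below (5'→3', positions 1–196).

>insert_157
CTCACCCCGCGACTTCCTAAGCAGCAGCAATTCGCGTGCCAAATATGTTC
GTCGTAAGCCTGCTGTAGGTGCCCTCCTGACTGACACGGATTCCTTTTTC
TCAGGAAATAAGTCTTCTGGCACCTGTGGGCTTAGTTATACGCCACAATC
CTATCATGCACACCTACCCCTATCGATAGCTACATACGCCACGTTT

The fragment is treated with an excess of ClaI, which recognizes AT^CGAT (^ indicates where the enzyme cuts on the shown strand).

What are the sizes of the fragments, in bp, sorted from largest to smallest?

The ClaI site (ATCGAT) starts at position 172.
ClaI cuts after base 2 of each site, so after position 173.
Linear molecule, 1 cut → 2 fragments:
  1–173 → 173 bp
  174–196 → 23 bp
Sorted largest to smallest: 173, 23 bp.

173, 23 bp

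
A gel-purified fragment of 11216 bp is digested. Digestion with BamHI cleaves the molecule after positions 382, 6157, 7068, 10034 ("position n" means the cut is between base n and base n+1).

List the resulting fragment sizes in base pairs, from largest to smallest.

Linear molecule, 4 cuts → 5 fragments:
  382 − 0 = 382 bp
  6157 − 382 = 5775 bp
  7068 − 6157 = 911 bp
  10034 − 7068 = 2966 bp
  11216 − 10034 = 1182 bp
Sorted largest to smallest: 5775, 2966, 1182, 911, 382 bp.

5775, 2966, 1182, 911, 382 bp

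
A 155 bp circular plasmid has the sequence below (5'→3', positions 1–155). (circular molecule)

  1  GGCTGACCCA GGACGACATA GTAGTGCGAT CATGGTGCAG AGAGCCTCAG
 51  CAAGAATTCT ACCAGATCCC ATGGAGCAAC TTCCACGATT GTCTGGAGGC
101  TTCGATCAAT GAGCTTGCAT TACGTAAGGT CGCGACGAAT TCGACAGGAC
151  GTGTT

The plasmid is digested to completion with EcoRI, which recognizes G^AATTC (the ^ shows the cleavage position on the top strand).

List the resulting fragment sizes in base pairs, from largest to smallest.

83, 72 bp

EcoRI sites (GAATTC) start at positions 54, 137.
EcoRI cuts after the first base of each site, so after positions 54, 137.
Circular molecule, 2 cuts → 2 fragments:
  55–137 → 83 bp
  138–155 then 1–54 → 18 + 54 = 72 bp
Sorted largest to smallest: 83, 72 bp.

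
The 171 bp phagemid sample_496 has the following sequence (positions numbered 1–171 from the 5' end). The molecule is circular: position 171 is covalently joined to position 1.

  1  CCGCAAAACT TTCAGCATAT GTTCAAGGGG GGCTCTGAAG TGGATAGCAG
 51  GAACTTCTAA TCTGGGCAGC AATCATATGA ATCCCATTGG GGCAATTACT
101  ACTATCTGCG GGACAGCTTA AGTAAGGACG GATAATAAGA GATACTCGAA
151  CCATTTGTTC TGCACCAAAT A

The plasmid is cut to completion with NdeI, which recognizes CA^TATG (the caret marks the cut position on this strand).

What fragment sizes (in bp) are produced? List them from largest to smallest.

113, 58 bp

NdeI sites (CATATG) start at positions 16, 74.
NdeI cuts after base 2 of each site, so after positions 17, 75.
Circular molecule, 2 cuts → 2 fragments:
  18–75 → 58 bp
  76–171 then 1–17 → 96 + 17 = 113 bp
Sorted largest to smallest: 113, 58 bp.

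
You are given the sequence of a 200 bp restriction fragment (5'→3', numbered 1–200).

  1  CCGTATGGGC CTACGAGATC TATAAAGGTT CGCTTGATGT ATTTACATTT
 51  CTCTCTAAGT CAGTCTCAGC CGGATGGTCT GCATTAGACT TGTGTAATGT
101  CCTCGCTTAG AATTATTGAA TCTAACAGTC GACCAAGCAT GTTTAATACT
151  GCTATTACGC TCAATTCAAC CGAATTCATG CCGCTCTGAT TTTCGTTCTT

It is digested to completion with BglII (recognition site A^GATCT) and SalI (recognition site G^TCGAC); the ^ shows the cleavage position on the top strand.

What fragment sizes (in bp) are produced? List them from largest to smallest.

The BglII site (AGATCT) starts at position 16.
BglII cuts after the first base of each site, so after position 16.
The SalI site (GTCGAC) starts at position 128.
SalI cuts after the first base of each site, so after position 128.
Combined cut positions: 16, 128.
Linear molecule, 2 cuts → 3 fragments:
  1–16 → 16 bp
  17–128 → 112 bp
  129–200 → 72 bp
Sorted largest to smallest: 112, 72, 16 bp.

112, 72, 16 bp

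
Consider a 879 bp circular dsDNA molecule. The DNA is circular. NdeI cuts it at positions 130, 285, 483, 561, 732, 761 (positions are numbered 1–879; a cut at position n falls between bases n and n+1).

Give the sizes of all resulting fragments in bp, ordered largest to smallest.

248, 198, 171, 155, 78, 29 bp

Circular molecule, 6 cuts → 6 fragments:
  285 − 130 = 155 bp
  483 − 285 = 198 bp
  561 − 483 = 78 bp
  732 − 561 = 171 bp
  761 − 732 = 29 bp
  wrap: 879 − 761 + 130 = 248 bp
Sorted largest to smallest: 248, 198, 171, 155, 78, 29 bp.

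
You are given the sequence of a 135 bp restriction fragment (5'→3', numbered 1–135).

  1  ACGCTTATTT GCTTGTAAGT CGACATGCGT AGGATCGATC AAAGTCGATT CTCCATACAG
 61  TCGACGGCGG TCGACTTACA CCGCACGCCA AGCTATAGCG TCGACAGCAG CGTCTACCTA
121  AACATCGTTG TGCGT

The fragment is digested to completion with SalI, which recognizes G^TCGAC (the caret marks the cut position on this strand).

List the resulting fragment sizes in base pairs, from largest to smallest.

41, 35, 30, 19, 10 bp

SalI sites (GTCGAC) start at positions 19, 60, 70, 100.
SalI cuts after the first base of each site, so after positions 19, 60, 70, 100.
Linear molecule, 4 cuts → 5 fragments:
  1–19 → 19 bp
  20–60 → 41 bp
  61–70 → 10 bp
  71–100 → 30 bp
  101–135 → 35 bp
Sorted largest to smallest: 41, 35, 30, 19, 10 bp.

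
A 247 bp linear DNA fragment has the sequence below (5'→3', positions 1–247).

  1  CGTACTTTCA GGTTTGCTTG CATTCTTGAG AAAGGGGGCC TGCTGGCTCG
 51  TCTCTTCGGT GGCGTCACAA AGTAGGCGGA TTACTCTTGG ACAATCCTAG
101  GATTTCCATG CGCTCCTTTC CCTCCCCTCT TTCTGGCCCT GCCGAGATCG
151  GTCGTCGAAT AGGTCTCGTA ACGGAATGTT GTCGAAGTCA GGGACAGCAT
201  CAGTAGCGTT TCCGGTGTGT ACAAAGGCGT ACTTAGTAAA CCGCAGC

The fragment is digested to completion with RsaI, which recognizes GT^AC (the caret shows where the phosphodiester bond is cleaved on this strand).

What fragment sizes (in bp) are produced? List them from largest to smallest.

217, 17, 10, 3 bp

RsaI sites (GTAC) start at positions 2, 219, 229.
RsaI cuts after base 2 of each site, so after positions 3, 220, 230.
Linear molecule, 3 cuts → 4 fragments:
  1–3 → 3 bp
  4–220 → 217 bp
  221–230 → 10 bp
  231–247 → 17 bp
Sorted largest to smallest: 217, 17, 10, 3 bp.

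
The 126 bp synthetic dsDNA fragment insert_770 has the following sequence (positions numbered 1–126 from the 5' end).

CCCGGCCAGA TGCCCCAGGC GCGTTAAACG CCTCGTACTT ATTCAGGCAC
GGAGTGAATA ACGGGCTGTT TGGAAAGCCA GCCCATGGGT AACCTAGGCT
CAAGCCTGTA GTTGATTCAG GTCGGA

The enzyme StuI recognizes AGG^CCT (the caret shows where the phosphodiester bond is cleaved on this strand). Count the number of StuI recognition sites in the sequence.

0

No occurrence of AGGCCT is present in the sequence.
StuI does not cut: 0 sites.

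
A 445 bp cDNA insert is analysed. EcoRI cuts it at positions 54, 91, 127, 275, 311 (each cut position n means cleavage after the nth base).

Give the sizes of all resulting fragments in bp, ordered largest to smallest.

Linear molecule, 5 cuts → 6 fragments:
  54 − 0 = 54 bp
  91 − 54 = 37 bp
  127 − 91 = 36 bp
  275 − 127 = 148 bp
  311 − 275 = 36 bp
  445 − 311 = 134 bp
Sorted largest to smallest: 148, 134, 54, 37, 36, 36 bp.

148, 134, 54, 37, 36, 36 bp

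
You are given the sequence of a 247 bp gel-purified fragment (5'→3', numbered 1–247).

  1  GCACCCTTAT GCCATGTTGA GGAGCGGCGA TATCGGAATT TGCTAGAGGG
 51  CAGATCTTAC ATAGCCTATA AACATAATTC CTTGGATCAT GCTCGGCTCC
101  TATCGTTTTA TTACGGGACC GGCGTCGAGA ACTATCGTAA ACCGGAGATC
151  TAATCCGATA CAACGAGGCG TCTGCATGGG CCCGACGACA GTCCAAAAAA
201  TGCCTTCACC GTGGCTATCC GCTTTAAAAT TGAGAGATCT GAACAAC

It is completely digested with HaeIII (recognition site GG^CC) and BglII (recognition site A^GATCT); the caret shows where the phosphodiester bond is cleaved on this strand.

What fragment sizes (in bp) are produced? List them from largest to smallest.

94, 55, 52, 34, 12 bp

The HaeIII site (GGCC) starts at position 179.
HaeIII cuts after base 2 of each site, so after position 180.
BglII sites (AGATCT) start at positions 52, 146, 235.
BglII cuts after the first base of each site, so after positions 52, 146, 235.
Combined cut positions: 52, 146, 180, 235.
Linear molecule, 4 cuts → 5 fragments:
  1–52 → 52 bp
  53–146 → 94 bp
  147–180 → 34 bp
  181–235 → 55 bp
  236–247 → 12 bp
Sorted largest to smallest: 94, 55, 52, 34, 12 bp.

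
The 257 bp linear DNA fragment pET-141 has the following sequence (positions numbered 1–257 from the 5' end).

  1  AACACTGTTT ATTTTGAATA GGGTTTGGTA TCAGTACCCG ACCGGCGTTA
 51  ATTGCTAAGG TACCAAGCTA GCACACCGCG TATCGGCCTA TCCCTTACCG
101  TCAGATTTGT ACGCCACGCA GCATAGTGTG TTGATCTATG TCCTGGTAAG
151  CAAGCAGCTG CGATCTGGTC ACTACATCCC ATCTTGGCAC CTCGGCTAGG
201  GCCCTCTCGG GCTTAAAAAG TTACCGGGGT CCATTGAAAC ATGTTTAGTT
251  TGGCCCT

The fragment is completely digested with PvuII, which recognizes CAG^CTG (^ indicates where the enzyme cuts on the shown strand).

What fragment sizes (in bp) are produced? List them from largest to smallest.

157, 100 bp

The PvuII site (CAGCTG) starts at position 155.
PvuII cuts after base 3 of each site, so after position 157.
Linear molecule, 1 cut → 2 fragments:
  1–157 → 157 bp
  158–257 → 100 bp
Sorted largest to smallest: 157, 100 bp.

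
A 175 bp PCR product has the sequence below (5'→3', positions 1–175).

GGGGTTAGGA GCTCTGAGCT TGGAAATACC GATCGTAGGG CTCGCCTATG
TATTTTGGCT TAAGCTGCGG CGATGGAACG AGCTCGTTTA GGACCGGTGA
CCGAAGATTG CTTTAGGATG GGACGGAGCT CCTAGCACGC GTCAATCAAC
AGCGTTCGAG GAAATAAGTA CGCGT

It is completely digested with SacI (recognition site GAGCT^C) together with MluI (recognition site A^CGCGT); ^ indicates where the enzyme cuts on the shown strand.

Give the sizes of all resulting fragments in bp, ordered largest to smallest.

SacI sites (GAGCTC) start at positions 9, 80, 126.
SacI cuts after base 5 of each site (before the last base), so after positions 13, 84, 130.
MluI sites (ACGCGT) start at positions 137, 170.
MluI cuts after the first base of each site, so after positions 137, 170.
Combined cut positions: 13, 84, 130, 137, 170.
Linear molecule, 5 cuts → 6 fragments:
  1–13 → 13 bp
  14–84 → 71 bp
  85–130 → 46 bp
  131–137 → 7 bp
  138–170 → 33 bp
  171–175 → 5 bp
Sorted largest to smallest: 71, 46, 33, 13, 7, 5 bp.

71, 46, 33, 13, 7, 5 bp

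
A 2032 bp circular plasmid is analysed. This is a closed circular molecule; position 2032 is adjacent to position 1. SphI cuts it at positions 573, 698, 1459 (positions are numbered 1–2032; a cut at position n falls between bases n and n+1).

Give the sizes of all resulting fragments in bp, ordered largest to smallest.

1146, 761, 125 bp

Circular molecule, 3 cuts → 3 fragments:
  698 − 573 = 125 bp
  1459 − 698 = 761 bp
  wrap: 2032 − 1459 + 573 = 1146 bp
Sorted largest to smallest: 1146, 761, 125 bp.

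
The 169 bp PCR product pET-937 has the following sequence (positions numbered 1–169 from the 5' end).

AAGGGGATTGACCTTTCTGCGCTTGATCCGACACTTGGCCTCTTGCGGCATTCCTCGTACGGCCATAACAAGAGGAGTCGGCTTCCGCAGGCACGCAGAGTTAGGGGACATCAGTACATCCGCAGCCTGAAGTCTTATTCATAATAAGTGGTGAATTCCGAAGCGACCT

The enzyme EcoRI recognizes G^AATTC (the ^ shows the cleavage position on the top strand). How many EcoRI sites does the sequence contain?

GAATTC occurs starting at position 153.
EcoRI cuts at 1 site.

1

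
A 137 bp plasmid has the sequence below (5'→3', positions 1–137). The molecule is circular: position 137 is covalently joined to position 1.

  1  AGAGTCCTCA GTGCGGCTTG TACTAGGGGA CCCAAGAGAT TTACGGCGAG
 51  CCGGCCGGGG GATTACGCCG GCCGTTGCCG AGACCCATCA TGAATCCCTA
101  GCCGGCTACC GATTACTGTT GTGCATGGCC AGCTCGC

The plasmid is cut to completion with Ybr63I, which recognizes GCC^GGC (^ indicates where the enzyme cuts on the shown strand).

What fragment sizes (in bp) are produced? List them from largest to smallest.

86, 34, 17 bp

Ybr63I sites (GCCGGC) start at positions 50, 67, 101.
Ybr63I cuts after base 3 of each site, so after positions 52, 69, 103.
Circular molecule, 3 cuts → 3 fragments:
  53–69 → 17 bp
  70–103 → 34 bp
  104–137 then 1–52 → 34 + 52 = 86 bp
Sorted largest to smallest: 86, 34, 17 bp.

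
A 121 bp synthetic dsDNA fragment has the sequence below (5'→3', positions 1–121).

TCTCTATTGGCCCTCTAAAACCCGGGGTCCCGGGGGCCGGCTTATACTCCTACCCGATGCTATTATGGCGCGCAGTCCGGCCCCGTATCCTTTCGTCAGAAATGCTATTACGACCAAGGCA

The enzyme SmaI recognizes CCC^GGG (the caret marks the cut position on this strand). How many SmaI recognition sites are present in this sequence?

2

CCCGGG occurs starting at positions 21, 29.
SmaI cuts at 2 sites.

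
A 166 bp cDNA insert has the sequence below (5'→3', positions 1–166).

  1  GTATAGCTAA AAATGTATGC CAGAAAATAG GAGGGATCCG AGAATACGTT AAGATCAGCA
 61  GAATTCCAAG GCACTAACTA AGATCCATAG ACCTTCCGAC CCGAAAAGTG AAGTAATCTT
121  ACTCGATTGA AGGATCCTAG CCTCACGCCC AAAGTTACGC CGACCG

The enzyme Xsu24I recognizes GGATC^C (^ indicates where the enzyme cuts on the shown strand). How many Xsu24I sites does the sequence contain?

GGATCC occurs starting at positions 34, 132.
Xsu24I cuts at 2 sites.

2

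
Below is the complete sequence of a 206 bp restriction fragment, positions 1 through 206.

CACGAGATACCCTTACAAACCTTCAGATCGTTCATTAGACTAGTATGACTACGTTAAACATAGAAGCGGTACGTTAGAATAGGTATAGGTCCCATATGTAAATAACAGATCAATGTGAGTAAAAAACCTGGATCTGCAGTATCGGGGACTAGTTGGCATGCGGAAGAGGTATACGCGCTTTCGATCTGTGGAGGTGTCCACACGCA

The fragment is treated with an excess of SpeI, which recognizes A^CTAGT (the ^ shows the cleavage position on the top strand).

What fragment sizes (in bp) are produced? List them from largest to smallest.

SpeI sites (ACTAGT) start at positions 39, 148.
SpeI cuts after the first base of each site, so after positions 39, 148.
Linear molecule, 2 cuts → 3 fragments:
  1–39 → 39 bp
  40–148 → 109 bp
  149–206 → 58 bp
Sorted largest to smallest: 109, 58, 39 bp.

109, 58, 39 bp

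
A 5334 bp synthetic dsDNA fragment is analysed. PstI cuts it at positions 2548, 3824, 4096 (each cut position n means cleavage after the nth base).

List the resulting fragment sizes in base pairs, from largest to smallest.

2548, 1276, 1238, 272 bp

Linear molecule, 3 cuts → 4 fragments:
  2548 − 0 = 2548 bp
  3824 − 2548 = 1276 bp
  4096 − 3824 = 272 bp
  5334 − 4096 = 1238 bp
Sorted largest to smallest: 2548, 1276, 1238, 272 bp.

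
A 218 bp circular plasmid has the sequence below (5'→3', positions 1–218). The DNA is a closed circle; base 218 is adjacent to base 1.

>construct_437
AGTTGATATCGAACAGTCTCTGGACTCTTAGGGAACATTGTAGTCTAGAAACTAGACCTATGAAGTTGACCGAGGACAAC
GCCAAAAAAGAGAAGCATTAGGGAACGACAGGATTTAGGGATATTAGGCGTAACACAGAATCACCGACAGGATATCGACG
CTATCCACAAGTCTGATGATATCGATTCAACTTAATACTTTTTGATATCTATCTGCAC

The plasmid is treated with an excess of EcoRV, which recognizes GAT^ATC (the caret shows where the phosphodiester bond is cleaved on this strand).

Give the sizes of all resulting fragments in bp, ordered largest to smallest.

146, 27, 26, 19 bp

EcoRV sites (GATATC) start at positions 5, 151, 178, 204.
EcoRV cuts after base 3 of each site, so after positions 7, 153, 180, 206.
Circular molecule, 4 cuts → 4 fragments:
  8–153 → 146 bp
  154–180 → 27 bp
  181–206 → 26 bp
  207–218 then 1–7 → 12 + 7 = 19 bp
Sorted largest to smallest: 146, 27, 26, 19 bp.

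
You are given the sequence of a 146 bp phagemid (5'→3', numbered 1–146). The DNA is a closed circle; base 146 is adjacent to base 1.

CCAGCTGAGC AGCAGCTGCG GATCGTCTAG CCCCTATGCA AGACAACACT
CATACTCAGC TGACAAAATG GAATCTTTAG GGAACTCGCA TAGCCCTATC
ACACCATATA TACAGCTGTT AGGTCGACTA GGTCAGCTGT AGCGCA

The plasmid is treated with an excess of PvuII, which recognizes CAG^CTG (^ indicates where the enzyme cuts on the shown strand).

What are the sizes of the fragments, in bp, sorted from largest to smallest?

56, 44, 21, 14, 11 bp

PvuII sites (CAGCTG) start at positions 2, 13, 57, 113, 134.
PvuII cuts after base 3 of each site, so after positions 4, 15, 59, 115, 136.
Circular molecule, 5 cuts → 5 fragments:
  5–15 → 11 bp
  16–59 → 44 bp
  60–115 → 56 bp
  116–136 → 21 bp
  137–146 then 1–4 → 10 + 4 = 14 bp
Sorted largest to smallest: 56, 44, 21, 14, 11 bp.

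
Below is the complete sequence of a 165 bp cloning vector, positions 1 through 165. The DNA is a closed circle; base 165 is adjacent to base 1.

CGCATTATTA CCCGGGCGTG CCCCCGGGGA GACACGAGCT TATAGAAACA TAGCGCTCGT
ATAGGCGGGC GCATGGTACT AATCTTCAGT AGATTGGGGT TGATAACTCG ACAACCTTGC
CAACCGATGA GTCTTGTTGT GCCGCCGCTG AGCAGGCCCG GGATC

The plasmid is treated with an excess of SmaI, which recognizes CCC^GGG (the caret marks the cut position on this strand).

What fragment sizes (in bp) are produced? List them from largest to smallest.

134, 19, 12 bp

SmaI sites (CCCGGG) start at positions 11, 23, 157.
SmaI cuts after base 3 of each site, so after positions 13, 25, 159.
Circular molecule, 3 cuts → 3 fragments:
  14–25 → 12 bp
  26–159 → 134 bp
  160–165 then 1–13 → 6 + 13 = 19 bp
Sorted largest to smallest: 134, 19, 12 bp.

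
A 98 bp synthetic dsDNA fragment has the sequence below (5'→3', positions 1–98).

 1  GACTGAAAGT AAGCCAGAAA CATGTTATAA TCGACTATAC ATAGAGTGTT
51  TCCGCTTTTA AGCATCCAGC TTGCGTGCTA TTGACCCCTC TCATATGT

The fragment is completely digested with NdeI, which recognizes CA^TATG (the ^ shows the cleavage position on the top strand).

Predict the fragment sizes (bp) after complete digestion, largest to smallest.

The NdeI site (CATATG) starts at position 92.
NdeI cuts after base 2 of each site, so after position 93.
Linear molecule, 1 cut → 2 fragments:
  1–93 → 93 bp
  94–98 → 5 bp
Sorted largest to smallest: 93, 5 bp.

93, 5 bp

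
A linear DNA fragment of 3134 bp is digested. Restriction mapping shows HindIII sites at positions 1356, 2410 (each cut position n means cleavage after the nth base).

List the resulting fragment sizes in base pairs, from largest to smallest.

1356, 1054, 724 bp

Linear molecule, 2 cuts → 3 fragments:
  1356 − 0 = 1356 bp
  2410 − 1356 = 1054 bp
  3134 − 2410 = 724 bp
Sorted largest to smallest: 1356, 1054, 724 bp.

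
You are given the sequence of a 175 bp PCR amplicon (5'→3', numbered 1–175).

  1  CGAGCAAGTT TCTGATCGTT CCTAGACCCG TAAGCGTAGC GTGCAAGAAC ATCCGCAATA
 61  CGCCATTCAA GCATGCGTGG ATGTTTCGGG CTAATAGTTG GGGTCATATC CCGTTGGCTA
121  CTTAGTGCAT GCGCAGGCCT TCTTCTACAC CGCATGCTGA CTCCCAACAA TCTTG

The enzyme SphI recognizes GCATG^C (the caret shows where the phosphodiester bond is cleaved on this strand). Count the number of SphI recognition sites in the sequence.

GCATGC occurs starting at positions 71, 127, 152.
SphI cuts at 3 sites.

3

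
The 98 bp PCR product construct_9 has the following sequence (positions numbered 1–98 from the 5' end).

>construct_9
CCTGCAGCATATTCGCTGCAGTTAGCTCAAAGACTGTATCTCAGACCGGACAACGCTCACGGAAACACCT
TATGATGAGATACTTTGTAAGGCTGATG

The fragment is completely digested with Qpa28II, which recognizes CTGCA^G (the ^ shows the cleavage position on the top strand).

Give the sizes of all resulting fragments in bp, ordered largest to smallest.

Qpa28II sites (CTGCAG) start at positions 2, 16.
Qpa28II cuts after base 5 of each site (before the last base), so after positions 6, 20.
Linear molecule, 2 cuts → 3 fragments:
  1–6 → 6 bp
  7–20 → 14 bp
  21–98 → 78 bp
Sorted largest to smallest: 78, 14, 6 bp.

78, 14, 6 bp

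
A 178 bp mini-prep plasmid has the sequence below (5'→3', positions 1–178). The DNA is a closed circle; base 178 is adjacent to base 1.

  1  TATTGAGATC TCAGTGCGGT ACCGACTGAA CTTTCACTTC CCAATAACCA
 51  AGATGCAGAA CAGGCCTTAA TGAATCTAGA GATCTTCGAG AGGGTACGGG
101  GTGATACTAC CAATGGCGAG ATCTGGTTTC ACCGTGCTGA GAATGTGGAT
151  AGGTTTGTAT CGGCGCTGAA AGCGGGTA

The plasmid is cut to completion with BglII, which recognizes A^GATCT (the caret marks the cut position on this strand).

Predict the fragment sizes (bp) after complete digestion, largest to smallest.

BglII sites (AGATCT) start at positions 6, 80, 119.
BglII cuts after the first base of each site, so after positions 6, 80, 119.
Circular molecule, 3 cuts → 3 fragments:
  7–80 → 74 bp
  81–119 → 39 bp
  120–178 then 1–6 → 59 + 6 = 65 bp
Sorted largest to smallest: 74, 65, 39 bp.

74, 65, 39 bp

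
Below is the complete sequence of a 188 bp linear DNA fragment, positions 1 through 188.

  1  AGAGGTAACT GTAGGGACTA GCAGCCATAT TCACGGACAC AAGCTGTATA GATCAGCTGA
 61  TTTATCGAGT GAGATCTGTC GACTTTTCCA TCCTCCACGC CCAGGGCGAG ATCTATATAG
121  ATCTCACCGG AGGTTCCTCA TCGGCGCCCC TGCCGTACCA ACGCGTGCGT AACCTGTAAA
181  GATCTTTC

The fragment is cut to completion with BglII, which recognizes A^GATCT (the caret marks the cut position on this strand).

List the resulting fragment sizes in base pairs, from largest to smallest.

BglII sites (AGATCT) start at positions 72, 109, 119, 180.
BglII cuts after the first base of each site, so after positions 72, 109, 119, 180.
Linear molecule, 4 cuts → 5 fragments:
  1–72 → 72 bp
  73–109 → 37 bp
  110–119 → 10 bp
  120–180 → 61 bp
  181–188 → 8 bp
Sorted largest to smallest: 72, 61, 37, 10, 8 bp.

72, 61, 37, 10, 8 bp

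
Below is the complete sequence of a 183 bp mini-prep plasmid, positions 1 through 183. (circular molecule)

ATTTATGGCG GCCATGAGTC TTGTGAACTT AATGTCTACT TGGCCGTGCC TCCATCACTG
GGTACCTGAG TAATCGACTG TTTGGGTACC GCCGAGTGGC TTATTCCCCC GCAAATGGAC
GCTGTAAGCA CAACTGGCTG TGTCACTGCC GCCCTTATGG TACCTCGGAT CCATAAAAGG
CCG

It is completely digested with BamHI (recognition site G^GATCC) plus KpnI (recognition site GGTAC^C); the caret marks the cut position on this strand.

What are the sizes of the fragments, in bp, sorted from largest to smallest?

The BamHI site (GGATCC) starts at position 167.
BamHI cuts after the first base of each site, so after position 167.
KpnI sites (GGTACC) start at positions 61, 85, 159.
KpnI cuts after base 5 of each site (before the last base), so after positions 65, 89, 163.
Combined cut positions: 65, 89, 163, 167.
Circular molecule, 4 cuts → 4 fragments:
  66–89 → 24 bp
  90–163 → 74 bp
  164–167 → 4 bp
  168–183 then 1–65 → 16 + 65 = 81 bp
Sorted largest to smallest: 81, 74, 24, 4 bp.

81, 74, 24, 4 bp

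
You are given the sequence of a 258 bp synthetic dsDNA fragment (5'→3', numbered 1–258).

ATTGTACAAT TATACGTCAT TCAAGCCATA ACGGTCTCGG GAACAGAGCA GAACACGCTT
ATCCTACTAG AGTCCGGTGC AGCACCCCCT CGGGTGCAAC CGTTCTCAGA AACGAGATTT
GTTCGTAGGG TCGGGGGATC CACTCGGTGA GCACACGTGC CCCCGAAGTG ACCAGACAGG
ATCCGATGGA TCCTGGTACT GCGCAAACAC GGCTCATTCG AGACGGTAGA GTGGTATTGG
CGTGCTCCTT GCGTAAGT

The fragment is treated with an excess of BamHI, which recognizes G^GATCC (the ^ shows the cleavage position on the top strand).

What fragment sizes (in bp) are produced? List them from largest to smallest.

136, 70, 43, 9 bp

BamHI sites (GGATCC) start at positions 136, 179, 188.
BamHI cuts after the first base of each site, so after positions 136, 179, 188.
Linear molecule, 3 cuts → 4 fragments:
  1–136 → 136 bp
  137–179 → 43 bp
  180–188 → 9 bp
  189–258 → 70 bp
Sorted largest to smallest: 136, 70, 43, 9 bp.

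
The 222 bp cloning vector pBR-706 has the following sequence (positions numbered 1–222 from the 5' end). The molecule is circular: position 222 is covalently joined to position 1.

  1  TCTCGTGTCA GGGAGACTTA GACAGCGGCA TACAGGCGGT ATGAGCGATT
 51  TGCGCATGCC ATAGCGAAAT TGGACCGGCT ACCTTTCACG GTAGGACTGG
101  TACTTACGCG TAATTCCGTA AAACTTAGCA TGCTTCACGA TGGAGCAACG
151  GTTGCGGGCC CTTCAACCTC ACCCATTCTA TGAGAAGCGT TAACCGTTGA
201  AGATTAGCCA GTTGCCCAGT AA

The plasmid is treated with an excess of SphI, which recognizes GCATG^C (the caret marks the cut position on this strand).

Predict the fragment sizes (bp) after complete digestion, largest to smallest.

SphI sites (GCATGC) start at positions 54, 128.
SphI cuts after base 5 of each site (before the last base), so after positions 58, 132.
Circular molecule, 2 cuts → 2 fragments:
  59–132 → 74 bp
  133–222 then 1–58 → 90 + 58 = 148 bp
Sorted largest to smallest: 148, 74 bp.

148, 74 bp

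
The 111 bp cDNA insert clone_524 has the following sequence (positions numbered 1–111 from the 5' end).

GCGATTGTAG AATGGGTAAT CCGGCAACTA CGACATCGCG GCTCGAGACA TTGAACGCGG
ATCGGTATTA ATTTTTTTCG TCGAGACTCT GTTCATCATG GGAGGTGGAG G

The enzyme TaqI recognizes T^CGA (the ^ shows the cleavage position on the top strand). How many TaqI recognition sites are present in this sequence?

2

TCGA occurs starting at positions 43, 81.
TaqI cuts at 2 sites.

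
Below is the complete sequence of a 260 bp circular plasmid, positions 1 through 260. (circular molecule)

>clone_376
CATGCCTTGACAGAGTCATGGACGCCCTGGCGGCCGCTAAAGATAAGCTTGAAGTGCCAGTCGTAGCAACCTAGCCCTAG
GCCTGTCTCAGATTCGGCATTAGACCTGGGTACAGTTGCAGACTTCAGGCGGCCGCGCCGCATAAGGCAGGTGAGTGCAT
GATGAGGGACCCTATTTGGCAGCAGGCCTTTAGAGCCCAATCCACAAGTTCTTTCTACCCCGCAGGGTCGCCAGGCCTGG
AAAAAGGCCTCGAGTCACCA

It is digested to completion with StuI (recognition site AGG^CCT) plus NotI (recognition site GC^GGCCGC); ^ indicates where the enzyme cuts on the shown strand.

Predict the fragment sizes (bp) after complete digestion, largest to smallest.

StuI sites (AGGCCT) start at positions 79, 184, 233, 245.
StuI cuts after base 3 of each site, so after positions 81, 186, 235, 247.
NotI sites (GCGGCCGC) start at positions 30, 129.
NotI cuts after base 2 of each site, so after positions 31, 130.
Combined cut positions: 31, 81, 130, 186, 235, 247.
Circular molecule, 6 cuts → 6 fragments:
  32–81 → 50 bp
  82–130 → 49 bp
  131–186 → 56 bp
  187–235 → 49 bp
  236–247 → 12 bp
  248–260 then 1–31 → 13 + 31 = 44 bp
Sorted largest to smallest: 56, 50, 49, 49, 44, 12 bp.

56, 50, 49, 49, 44, 12 bp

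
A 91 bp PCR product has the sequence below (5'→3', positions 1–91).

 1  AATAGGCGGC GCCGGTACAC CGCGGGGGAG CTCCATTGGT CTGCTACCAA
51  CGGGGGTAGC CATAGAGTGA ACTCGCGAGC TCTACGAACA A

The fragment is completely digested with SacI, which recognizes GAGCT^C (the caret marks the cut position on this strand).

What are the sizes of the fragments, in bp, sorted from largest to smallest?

SacI sites (GAGCTC) start at positions 28, 77.
SacI cuts after base 5 of each site (before the last base), so after positions 32, 81.
Linear molecule, 2 cuts → 3 fragments:
  1–32 → 32 bp
  33–81 → 49 bp
  82–91 → 10 bp
Sorted largest to smallest: 49, 32, 10 bp.

49, 32, 10 bp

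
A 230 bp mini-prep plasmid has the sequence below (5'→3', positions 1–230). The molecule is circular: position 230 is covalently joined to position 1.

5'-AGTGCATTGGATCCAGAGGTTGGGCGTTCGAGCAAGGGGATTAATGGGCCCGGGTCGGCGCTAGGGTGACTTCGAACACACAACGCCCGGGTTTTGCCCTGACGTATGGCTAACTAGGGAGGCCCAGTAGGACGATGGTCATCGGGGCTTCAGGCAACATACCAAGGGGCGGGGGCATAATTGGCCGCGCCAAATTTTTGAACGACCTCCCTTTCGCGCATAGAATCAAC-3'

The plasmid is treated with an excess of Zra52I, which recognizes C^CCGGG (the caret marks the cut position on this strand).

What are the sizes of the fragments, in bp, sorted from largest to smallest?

193, 37 bp

Zra52I sites (CCCGGG) start at positions 49, 86.
Zra52I cuts after the first base of each site, so after positions 49, 86.
Circular molecule, 2 cuts → 2 fragments:
  50–86 → 37 bp
  87–230 then 1–49 → 144 + 49 = 193 bp
Sorted largest to smallest: 193, 37 bp.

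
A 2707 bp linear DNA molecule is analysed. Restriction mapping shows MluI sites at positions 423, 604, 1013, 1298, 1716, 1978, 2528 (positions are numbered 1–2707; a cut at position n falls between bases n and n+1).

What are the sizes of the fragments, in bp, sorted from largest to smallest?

550, 423, 418, 409, 285, 262, 181, 179 bp

Linear molecule, 7 cuts → 8 fragments:
  423 − 0 = 423 bp
  604 − 423 = 181 bp
  1013 − 604 = 409 bp
  1298 − 1013 = 285 bp
  1716 − 1298 = 418 bp
  1978 − 1716 = 262 bp
  2528 − 1978 = 550 bp
  2707 − 2528 = 179 bp
Sorted largest to smallest: 550, 423, 418, 409, 285, 262, 181, 179 bp.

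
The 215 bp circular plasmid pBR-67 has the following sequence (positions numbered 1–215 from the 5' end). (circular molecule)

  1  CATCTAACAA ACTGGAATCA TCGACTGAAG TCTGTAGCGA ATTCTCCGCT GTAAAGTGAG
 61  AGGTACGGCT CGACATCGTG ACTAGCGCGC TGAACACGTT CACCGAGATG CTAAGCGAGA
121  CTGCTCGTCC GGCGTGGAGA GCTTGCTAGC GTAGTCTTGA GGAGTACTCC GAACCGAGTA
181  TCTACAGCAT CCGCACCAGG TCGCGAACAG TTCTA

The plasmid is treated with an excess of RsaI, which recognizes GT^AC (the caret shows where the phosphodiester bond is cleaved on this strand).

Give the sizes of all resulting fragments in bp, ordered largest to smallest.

114, 101 bp

RsaI sites (GTAC) start at positions 63, 164.
RsaI cuts after base 2 of each site, so after positions 64, 165.
Circular molecule, 2 cuts → 2 fragments:
  65–165 → 101 bp
  166–215 then 1–64 → 50 + 64 = 114 bp
Sorted largest to smallest: 114, 101 bp.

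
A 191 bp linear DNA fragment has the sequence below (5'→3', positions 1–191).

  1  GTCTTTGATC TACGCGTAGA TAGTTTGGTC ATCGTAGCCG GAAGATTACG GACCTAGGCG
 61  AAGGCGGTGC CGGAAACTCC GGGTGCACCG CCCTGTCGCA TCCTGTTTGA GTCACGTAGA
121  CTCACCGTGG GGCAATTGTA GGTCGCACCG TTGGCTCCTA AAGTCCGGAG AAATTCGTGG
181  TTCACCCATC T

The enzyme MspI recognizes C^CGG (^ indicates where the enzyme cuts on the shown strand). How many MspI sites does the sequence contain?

4

CCGG occurs starting at positions 38, 70, 79, 165.
MspI cuts at 4 sites.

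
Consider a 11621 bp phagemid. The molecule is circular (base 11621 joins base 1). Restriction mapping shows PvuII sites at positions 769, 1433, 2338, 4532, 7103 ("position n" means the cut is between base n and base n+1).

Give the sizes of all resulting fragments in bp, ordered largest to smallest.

5287, 2571, 2194, 905, 664 bp

Circular molecule, 5 cuts → 5 fragments:
  1433 − 769 = 664 bp
  2338 − 1433 = 905 bp
  4532 − 2338 = 2194 bp
  7103 − 4532 = 2571 bp
  wrap: 11621 − 7103 + 769 = 5287 bp
Sorted largest to smallest: 5287, 2571, 2194, 905, 664 bp.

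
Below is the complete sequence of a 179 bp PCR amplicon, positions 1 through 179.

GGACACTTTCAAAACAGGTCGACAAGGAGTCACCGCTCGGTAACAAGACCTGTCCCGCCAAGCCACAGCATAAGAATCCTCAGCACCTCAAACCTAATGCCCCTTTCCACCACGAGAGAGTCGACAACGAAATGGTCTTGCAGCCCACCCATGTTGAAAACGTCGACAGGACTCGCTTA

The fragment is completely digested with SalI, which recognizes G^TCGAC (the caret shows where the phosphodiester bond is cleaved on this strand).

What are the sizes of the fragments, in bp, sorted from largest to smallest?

102, 42, 18, 17 bp

SalI sites (GTCGAC) start at positions 18, 120, 162.
SalI cuts after the first base of each site, so after positions 18, 120, 162.
Linear molecule, 3 cuts → 4 fragments:
  1–18 → 18 bp
  19–120 → 102 bp
  121–162 → 42 bp
  163–179 → 17 bp
Sorted largest to smallest: 102, 42, 18, 17 bp.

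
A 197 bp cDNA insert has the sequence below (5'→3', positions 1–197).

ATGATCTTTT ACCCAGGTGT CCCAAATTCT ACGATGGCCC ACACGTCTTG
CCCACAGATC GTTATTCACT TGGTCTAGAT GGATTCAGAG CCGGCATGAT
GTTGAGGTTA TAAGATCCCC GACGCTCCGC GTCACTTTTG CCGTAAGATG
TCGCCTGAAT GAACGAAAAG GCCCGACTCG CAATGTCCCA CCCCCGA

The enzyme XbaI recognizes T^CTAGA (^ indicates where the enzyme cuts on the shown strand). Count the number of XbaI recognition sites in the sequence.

1

TCTAGA occurs starting at position 74.
XbaI cuts at 1 site.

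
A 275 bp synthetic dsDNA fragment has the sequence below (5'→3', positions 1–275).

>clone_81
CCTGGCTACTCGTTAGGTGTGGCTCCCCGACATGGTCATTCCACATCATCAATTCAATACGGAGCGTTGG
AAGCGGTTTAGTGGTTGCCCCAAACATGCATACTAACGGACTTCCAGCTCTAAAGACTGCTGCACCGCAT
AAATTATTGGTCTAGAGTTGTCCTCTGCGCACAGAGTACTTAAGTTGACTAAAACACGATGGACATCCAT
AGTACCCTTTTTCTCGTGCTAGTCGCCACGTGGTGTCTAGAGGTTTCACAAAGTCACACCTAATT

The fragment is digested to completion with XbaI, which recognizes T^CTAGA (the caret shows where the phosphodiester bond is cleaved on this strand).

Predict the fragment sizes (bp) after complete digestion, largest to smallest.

XbaI sites (TCTAGA) start at positions 151, 246.
XbaI cuts after the first base of each site, so after positions 151, 246.
Linear molecule, 2 cuts → 3 fragments:
  1–151 → 151 bp
  152–246 → 95 bp
  247–275 → 29 bp
Sorted largest to smallest: 151, 95, 29 bp.

151, 95, 29 bp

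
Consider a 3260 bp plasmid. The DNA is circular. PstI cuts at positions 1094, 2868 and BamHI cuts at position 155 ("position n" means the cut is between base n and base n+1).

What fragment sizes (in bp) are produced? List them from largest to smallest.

Combined cut positions (sorted): 155, 1094, 2868.
Circular molecule, 3 cuts → 3 fragments:
  1094 − 155 = 939 bp
  2868 − 1094 = 1774 bp
  wrap: 3260 − 2868 + 155 = 547 bp
Sorted largest to smallest: 1774, 939, 547 bp.

1774, 939, 547 bp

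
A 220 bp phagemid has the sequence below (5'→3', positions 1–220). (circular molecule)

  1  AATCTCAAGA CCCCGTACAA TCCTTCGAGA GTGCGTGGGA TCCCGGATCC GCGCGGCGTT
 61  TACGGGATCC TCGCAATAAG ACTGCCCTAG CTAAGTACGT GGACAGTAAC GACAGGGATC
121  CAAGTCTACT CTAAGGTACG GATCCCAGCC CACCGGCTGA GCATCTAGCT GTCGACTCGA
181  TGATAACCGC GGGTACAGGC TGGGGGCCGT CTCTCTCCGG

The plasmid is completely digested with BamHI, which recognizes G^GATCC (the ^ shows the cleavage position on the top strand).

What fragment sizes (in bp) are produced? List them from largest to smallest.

118, 51, 24, 20, 7 bp

BamHI sites (GGATCC) start at positions 38, 45, 65, 116, 140.
BamHI cuts after the first base of each site, so after positions 38, 45, 65, 116, 140.
Circular molecule, 5 cuts → 5 fragments:
  39–45 → 7 bp
  46–65 → 20 bp
  66–116 → 51 bp
  117–140 → 24 bp
  141–220 then 1–38 → 80 + 38 = 118 bp
Sorted largest to smallest: 118, 51, 24, 20, 7 bp.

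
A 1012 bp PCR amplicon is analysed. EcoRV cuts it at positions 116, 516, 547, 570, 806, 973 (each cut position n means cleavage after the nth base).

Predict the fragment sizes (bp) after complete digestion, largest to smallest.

400, 236, 167, 116, 39, 31, 23 bp

Linear molecule, 6 cuts → 7 fragments:
  116 − 0 = 116 bp
  516 − 116 = 400 bp
  547 − 516 = 31 bp
  570 − 547 = 23 bp
  806 − 570 = 236 bp
  973 − 806 = 167 bp
  1012 − 973 = 39 bp
Sorted largest to smallest: 400, 236, 167, 116, 39, 31, 23 bp.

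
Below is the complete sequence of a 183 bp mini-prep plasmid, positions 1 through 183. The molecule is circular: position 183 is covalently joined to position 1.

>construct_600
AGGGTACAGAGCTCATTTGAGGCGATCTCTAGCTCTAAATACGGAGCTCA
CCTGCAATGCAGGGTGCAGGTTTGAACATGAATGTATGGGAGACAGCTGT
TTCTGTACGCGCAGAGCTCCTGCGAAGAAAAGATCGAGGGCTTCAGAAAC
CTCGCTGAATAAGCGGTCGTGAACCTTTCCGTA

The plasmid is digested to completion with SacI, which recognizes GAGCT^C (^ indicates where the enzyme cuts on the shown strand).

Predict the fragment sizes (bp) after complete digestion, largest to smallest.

SacI sites (GAGCTC) start at positions 9, 44, 114.
SacI cuts after base 5 of each site (before the last base), so after positions 13, 48, 118.
Circular molecule, 3 cuts → 3 fragments:
  14–48 → 35 bp
  49–118 → 70 bp
  119–183 then 1–13 → 65 + 13 = 78 bp
Sorted largest to smallest: 78, 70, 35 bp.

78, 70, 35 bp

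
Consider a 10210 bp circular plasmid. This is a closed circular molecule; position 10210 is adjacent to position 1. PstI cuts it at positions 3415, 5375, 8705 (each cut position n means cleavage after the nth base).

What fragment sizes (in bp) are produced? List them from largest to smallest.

Circular molecule, 3 cuts → 3 fragments:
  5375 − 3415 = 1960 bp
  8705 − 5375 = 3330 bp
  wrap: 10210 − 8705 + 3415 = 4920 bp
Sorted largest to smallest: 4920, 3330, 1960 bp.

4920, 3330, 1960 bp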